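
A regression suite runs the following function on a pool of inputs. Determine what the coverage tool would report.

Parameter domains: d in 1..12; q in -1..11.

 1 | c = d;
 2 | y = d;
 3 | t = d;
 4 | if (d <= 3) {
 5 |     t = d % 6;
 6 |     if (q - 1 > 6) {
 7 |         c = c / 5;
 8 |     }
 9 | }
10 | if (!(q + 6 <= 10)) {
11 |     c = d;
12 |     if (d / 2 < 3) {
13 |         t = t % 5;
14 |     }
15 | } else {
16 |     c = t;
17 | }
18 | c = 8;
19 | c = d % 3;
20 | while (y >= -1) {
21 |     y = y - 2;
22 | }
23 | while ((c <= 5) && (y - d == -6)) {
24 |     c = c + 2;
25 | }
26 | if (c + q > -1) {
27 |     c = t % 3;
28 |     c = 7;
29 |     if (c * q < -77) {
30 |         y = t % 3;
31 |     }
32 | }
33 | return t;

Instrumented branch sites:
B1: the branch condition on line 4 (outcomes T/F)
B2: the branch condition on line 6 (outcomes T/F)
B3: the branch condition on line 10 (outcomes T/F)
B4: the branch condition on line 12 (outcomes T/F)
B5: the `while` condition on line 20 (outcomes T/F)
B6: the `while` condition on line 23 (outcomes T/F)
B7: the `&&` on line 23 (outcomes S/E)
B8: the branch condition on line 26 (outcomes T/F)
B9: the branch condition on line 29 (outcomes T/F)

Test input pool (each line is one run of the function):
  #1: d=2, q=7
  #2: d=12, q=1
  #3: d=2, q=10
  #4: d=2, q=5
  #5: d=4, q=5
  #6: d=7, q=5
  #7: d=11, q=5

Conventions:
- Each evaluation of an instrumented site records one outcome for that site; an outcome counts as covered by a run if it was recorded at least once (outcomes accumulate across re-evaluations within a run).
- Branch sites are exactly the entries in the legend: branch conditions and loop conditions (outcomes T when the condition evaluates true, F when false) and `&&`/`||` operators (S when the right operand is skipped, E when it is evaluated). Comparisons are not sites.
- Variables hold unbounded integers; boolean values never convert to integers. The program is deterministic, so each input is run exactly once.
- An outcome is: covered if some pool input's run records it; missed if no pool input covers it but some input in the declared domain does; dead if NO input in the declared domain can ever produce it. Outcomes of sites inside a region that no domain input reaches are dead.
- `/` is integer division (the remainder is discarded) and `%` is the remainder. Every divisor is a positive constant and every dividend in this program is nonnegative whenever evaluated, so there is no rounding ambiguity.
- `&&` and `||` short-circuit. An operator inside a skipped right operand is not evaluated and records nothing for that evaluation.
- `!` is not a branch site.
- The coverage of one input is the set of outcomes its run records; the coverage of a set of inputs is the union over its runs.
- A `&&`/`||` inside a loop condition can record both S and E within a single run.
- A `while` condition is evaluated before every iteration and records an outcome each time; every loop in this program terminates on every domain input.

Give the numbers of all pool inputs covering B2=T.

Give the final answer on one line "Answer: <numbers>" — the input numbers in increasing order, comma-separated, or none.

input #1 (d=2, q=7): does not record B2=T
input #2 (d=12, q=1): does not record B2=T
input #3 (d=2, q=10): records B2=T
input #4 (d=2, q=5): does not record B2=T
input #5 (d=4, q=5): does not record B2=T
input #6 (d=7, q=5): does not record B2=T
input #7 (d=11, q=5): does not record B2=T

Answer: 3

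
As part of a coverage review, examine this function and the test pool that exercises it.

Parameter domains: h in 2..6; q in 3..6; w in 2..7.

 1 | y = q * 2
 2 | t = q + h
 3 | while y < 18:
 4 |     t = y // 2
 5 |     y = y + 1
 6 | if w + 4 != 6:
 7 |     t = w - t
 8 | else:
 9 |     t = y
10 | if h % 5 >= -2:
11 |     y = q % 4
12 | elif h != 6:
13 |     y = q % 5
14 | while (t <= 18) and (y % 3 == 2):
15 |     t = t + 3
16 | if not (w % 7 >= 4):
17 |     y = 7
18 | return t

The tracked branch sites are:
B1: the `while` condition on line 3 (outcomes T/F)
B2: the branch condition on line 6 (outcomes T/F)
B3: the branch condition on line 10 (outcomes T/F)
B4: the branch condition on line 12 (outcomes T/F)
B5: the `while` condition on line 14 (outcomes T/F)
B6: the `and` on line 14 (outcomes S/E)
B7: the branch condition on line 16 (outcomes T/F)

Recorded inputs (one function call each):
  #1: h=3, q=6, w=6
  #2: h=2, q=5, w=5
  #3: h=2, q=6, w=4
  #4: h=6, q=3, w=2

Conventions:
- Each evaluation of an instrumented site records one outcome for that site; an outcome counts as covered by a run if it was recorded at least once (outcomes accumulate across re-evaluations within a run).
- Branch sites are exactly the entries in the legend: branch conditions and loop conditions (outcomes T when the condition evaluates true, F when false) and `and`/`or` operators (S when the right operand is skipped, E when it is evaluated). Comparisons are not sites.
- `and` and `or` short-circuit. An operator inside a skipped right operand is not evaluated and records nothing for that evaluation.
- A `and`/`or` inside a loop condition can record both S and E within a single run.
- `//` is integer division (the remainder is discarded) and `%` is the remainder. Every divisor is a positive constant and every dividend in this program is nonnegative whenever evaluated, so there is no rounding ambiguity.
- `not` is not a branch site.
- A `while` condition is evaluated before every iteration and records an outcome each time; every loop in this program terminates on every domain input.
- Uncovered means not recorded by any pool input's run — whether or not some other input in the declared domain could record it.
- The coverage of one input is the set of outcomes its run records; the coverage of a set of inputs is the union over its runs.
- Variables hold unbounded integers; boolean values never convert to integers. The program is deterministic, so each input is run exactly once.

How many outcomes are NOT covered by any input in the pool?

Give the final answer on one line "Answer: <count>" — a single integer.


input #1, h=3, q=6, w=6: events B1->T, B1->T, B1->T, B1->T, B1->T, B1->T, B1->F, B2->T, B3->T, B6->E, B5->T, B6->E, B5->T, B6->E, ...; outcomes B1=T, B1=F, B2=T, B3=T, B5=T, B5=F, B6=S, B6=E, B7=F
input #2, h=2, q=5, w=5: events B1->T, B1->T, B1->T, B1->T, B1->T, B1->T, B1->T, B1->T, B1->F, B2->T, B3->T, B6->E, B5->F, B7->F; outcomes B1=T, B1=F, B2=T, B3=T, B5=F, B6=E, B7=F
input #3, h=2, q=6, w=4: events B1->T, B1->T, B1->T, B1->T, B1->T, B1->T, B1->F, B2->T, B3->T, B6->E, B5->T, B6->E, B5->T, B6->E, ...; outcomes B1=T, B1=F, B2=T, B3=T, B5=T, B5=F, B6=S, B6=E, B7=F
input #4, h=6, q=3, w=2: events B1->T, B1->T, B1->T, B1->T, B1->T, B1->T, B1->T, B1->T, B1->T, B1->T, B1->T, B1->T, B1->F, B2->F, ...; outcomes B1=T, B1=F, B2=F, B3=T, B5=F, B6=E, B7=T
union over the pool: B1=T, B1=F, B2=T, B2=F, B3=T, B5=T, B5=F, B6=S, B6=E, B7=T, B7=F
uncovered (3 of 14): B3=F, B4=T, B4=F
Answer: 3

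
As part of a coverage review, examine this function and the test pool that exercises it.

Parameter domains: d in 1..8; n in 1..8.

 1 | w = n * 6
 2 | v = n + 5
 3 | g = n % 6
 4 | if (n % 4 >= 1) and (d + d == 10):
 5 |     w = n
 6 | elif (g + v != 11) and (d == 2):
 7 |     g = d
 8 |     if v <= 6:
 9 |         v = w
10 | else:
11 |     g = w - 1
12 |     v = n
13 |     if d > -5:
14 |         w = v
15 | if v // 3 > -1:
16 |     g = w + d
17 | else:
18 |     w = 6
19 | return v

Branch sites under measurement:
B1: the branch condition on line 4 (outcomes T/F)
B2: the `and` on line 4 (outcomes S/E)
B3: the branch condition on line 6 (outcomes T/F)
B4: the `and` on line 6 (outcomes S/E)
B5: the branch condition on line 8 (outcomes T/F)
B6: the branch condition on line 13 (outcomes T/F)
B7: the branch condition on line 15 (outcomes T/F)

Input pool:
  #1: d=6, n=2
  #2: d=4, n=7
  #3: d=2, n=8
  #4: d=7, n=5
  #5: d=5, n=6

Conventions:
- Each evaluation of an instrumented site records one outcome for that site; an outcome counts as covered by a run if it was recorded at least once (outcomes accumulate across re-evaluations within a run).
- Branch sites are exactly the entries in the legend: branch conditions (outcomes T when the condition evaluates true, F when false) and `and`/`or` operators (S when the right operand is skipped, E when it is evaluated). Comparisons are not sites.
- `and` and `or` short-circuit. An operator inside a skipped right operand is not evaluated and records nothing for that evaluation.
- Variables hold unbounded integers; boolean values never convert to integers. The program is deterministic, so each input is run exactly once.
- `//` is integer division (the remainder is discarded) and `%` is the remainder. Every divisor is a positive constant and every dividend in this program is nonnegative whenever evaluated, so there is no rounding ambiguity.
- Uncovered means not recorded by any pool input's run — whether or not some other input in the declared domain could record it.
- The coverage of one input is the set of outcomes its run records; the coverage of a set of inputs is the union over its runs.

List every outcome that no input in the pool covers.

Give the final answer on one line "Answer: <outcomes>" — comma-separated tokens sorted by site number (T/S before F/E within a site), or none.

test 1 (d=6, n=2) fires B2->E, B1->F, B4->E, B3->F, B6->T, B7->T; hits B1=F, B2=E, B3=F, B4=E, B6=T, B7=T
test 2 (d=4, n=7) fires B2->E, B1->F, B4->E, B3->F, B6->T, B7->T; hits B1=F, B2=E, B3=F, B4=E, B6=T, B7=T
test 3 (d=2, n=8) fires B2->S, B1->F, B4->E, B3->T, B5->F, B7->T; hits B1=F, B2=S, B3=T, B4=E, B5=F, B7=T
test 4 (d=7, n=5) fires B2->E, B1->F, B4->E, B3->F, B6->T, B7->T; hits B1=F, B2=E, B3=F, B4=E, B6=T, B7=T
test 5 (d=5, n=6) fires B2->E, B1->T, B7->T; hits B1=T, B2=E, B7=T
union over the pool: B1=T, B1=F, B2=S, B2=E, B3=T, B3=F, B4=E, B5=F, B6=T, B7=T
uncovered (4 of 14): B4=S, B5=T, B6=F, B7=F

Answer: B4=S, B5=T, B6=F, B7=F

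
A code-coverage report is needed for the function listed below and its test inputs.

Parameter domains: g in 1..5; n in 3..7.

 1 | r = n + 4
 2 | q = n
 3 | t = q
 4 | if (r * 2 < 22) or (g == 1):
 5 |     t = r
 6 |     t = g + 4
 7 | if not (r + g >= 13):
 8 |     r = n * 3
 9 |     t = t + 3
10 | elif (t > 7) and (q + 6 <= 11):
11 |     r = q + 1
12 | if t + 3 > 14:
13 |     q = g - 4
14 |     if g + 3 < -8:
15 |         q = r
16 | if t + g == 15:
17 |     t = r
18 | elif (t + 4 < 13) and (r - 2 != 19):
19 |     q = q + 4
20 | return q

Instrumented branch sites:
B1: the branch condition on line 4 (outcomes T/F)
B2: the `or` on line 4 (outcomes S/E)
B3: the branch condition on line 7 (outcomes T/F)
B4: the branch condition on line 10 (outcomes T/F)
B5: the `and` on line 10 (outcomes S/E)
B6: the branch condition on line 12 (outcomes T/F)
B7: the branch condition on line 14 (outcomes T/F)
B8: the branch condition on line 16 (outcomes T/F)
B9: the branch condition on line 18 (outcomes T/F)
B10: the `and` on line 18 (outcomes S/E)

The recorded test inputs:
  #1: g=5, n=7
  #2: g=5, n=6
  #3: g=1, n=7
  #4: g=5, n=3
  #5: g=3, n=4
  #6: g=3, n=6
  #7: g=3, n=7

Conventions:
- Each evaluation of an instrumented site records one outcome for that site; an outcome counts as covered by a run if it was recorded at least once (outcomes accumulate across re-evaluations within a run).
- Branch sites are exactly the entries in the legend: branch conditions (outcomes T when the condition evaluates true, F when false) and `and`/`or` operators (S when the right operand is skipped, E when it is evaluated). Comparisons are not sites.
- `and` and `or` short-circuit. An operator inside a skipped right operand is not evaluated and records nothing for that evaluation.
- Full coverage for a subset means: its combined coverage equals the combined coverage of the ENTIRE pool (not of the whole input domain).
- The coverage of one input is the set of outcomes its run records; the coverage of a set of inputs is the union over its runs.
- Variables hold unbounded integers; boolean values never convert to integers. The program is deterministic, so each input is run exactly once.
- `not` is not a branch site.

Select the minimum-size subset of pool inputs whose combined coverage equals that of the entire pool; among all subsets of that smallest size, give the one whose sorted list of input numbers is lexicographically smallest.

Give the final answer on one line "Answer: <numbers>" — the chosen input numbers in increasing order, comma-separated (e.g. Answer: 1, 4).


run #1 (g=5, n=7) runs B2->E, B1->F, B3->F, B5->S, B4->F, B6->F, B8->F, B10->E, B9->T; records B1=F, B2=E, B3=F, B4=F, B5=S, B6=F, B8=F, B9=T, B10=E
run #2 (g=5, n=6) runs B2->S, B1->T, B3->F, B5->E, B4->F, B6->F, B8->F, B10->S, B9->F; records B1=T, B2=S, B3=F, B4=F, B5=E, B6=F, B8=F, B9=F, B10=S
run #3 (g=1, n=7) runs B2->E, B1->T, B3->T, B6->F, B8->F, B10->E, B9->F; records B1=T, B2=E, B3=T, B6=F, B8=F, B9=F, B10=E
run #4 (g=5, n=3) runs B2->S, B1->T, B3->T, B6->T, B7->F, B8->F, B10->S, B9->F; records B1=T, B2=S, B3=T, B6=T, B7=F, B8=F, B9=F, B10=S
run #5 (g=3, n=4) runs B2->S, B1->T, B3->T, B6->F, B8->F, B10->S, B9->F; records B1=T, B2=S, B3=T, B6=F, B8=F, B9=F, B10=S
run #6 (g=3, n=6) runs B2->S, B1->T, B3->F, B5->S, B4->F, B6->F, B8->F, B10->E, B9->T; records B1=T, B2=S, B3=F, B4=F, B5=S, B6=F, B8=F, B9=T, B10=E
run #7 (g=3, n=7) runs B2->E, B1->F, B3->F, B5->S, B4->F, B6->F, B8->F, B10->E, B9->T; records B1=F, B2=E, B3=F, B4=F, B5=S, B6=F, B8=F, B9=T, B10=E
pool-wide coverage (17 outcomes): B1=T, B1=F, B2=S, B2=E, B3=T, B3=F, B4=F, B5=S, B5=E, B6=T, B6=F, B7=F, B8=F, B9=T, B9=F, B10=S, B10=E
every size-1 subset falls short of the 17 outcomes (best: 9/17)
every size-2 subset falls short of the 17 outcomes (best: 16/17)
at size 3, {1, 2, 4} reaches all 17 outcomes; every lexicographically earlier size-3 subset fails
Answer: 1, 2, 4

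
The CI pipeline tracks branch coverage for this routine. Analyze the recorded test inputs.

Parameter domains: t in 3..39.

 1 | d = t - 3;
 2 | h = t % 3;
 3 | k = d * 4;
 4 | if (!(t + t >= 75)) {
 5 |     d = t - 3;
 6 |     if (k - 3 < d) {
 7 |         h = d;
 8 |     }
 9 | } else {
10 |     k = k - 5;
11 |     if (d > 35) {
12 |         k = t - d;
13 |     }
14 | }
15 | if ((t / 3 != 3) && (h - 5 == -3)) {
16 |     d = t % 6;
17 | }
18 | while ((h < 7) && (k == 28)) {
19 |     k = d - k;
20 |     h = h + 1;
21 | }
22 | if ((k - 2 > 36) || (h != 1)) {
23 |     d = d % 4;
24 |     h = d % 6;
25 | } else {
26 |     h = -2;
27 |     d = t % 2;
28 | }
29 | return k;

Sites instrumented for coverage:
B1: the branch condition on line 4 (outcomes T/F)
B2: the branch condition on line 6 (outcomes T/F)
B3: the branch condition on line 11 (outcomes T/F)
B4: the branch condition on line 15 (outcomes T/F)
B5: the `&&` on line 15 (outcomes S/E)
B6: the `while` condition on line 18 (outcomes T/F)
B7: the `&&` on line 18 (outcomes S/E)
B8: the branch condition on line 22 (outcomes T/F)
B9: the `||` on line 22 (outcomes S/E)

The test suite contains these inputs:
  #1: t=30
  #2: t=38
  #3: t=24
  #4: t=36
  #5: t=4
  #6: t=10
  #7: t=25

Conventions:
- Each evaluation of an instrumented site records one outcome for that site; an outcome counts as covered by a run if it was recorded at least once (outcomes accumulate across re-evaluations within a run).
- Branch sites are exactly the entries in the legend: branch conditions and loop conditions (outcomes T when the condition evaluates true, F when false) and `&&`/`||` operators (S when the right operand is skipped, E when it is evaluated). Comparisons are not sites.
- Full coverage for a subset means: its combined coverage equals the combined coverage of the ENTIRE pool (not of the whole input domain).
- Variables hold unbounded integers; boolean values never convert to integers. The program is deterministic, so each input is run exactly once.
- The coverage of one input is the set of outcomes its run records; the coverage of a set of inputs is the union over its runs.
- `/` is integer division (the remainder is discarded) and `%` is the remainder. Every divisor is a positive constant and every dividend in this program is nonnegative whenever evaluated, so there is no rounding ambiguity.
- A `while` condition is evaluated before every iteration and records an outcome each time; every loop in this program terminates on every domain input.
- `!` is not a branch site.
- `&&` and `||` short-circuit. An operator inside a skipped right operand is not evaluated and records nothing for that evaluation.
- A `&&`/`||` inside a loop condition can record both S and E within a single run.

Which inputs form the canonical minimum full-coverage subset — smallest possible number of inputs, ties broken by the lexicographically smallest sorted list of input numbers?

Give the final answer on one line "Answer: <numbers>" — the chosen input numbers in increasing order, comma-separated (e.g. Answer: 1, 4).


run #1 (t=30) records B1=T, B2=F, B4=F, B5=E, B6=F, B7=E, B8=T, B9=S
run #2 (t=38) records B1=F, B3=F, B4=T, B5=E, B6=F, B7=E, B8=T, B9=S
run #3 (t=24) records B1=T, B2=F, B4=F, B5=E, B6=F, B7=E, B8=T, B9=S
run #4 (t=36) records B1=T, B2=F, B4=F, B5=E, B6=F, B7=E, B8=T, B9=S
run #5 (t=4) records B1=T, B2=F, B4=F, B5=E, B6=F, B7=E, B8=F, B9=E
run #6 (t=10) records B1=T, B2=F, B4=F, B5=S, B6=T, B6=F, B7=E, B8=T, B9=E
run #7 (t=25) records B1=T, B2=F, B4=F, B5=E, B6=F, B7=E, B8=T, B9=S
together the pool reaches 15 outcomes: B1=T, B1=F, B2=F, B3=F, B4=T, B4=F, B5=S, B5=E, B6=T, B6=F, B7=E, B8=T, B8=F, B9=S, B9=E
every size-1 subset falls short of the 15 outcomes (best: 9/15)
every size-2 subset falls short of the 15 outcomes (best: 14/15)
the canonical winner is {2, 5, 6}: size 3, full 15-outcome coverage, earliest index list among size-3 covers
Answer: 2, 5, 6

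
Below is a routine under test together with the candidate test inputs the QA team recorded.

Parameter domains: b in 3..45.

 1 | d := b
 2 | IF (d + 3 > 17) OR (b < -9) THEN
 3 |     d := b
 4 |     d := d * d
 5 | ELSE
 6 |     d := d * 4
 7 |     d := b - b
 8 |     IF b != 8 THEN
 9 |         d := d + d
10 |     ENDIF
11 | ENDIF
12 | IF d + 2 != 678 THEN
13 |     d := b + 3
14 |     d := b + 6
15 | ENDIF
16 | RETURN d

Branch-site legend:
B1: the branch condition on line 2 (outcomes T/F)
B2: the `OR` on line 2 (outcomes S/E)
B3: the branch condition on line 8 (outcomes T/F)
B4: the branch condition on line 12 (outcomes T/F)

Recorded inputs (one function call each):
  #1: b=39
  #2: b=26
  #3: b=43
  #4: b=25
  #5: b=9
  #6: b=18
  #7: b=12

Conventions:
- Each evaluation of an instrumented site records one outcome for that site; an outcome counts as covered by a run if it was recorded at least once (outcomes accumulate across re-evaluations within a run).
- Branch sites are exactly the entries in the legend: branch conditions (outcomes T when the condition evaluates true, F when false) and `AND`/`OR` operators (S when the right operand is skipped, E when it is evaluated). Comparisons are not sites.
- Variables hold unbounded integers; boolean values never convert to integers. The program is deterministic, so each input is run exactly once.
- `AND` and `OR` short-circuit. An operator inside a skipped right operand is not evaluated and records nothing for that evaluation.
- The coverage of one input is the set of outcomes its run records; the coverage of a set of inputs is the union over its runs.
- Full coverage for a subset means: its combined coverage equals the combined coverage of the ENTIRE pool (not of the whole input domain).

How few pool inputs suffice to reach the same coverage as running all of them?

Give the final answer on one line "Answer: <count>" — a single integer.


test 1 (b=39) fires B2->S, B1->T, B4->T; hits B1=T, B2=S, B4=T
test 2 (b=26) fires B2->S, B1->T, B4->F; hits B1=T, B2=S, B4=F
test 3 (b=43) fires B2->S, B1->T, B4->T; hits B1=T, B2=S, B4=T
test 4 (b=25) fires B2->S, B1->T, B4->T; hits B1=T, B2=S, B4=T
test 5 (b=9) fires B2->E, B1->F, B3->T, B4->T; hits B1=F, B2=E, B3=T, B4=T
test 6 (b=18) fires B2->S, B1->T, B4->T; hits B1=T, B2=S, B4=T
test 7 (b=12) fires B2->E, B1->F, B3->T, B4->T; hits B1=F, B2=E, B3=T, B4=T
the full pool covers 7 outcomes: B1=T, B1=F, B2=S, B2=E, B3=T, B4=T, B4=F
checked all size-1 subsets: none covers 7 outcomes (max 4/7)
the canonical winner is {2, 5}: size 2, full 7-outcome coverage, earliest index list among size-2 covers
Answer: 2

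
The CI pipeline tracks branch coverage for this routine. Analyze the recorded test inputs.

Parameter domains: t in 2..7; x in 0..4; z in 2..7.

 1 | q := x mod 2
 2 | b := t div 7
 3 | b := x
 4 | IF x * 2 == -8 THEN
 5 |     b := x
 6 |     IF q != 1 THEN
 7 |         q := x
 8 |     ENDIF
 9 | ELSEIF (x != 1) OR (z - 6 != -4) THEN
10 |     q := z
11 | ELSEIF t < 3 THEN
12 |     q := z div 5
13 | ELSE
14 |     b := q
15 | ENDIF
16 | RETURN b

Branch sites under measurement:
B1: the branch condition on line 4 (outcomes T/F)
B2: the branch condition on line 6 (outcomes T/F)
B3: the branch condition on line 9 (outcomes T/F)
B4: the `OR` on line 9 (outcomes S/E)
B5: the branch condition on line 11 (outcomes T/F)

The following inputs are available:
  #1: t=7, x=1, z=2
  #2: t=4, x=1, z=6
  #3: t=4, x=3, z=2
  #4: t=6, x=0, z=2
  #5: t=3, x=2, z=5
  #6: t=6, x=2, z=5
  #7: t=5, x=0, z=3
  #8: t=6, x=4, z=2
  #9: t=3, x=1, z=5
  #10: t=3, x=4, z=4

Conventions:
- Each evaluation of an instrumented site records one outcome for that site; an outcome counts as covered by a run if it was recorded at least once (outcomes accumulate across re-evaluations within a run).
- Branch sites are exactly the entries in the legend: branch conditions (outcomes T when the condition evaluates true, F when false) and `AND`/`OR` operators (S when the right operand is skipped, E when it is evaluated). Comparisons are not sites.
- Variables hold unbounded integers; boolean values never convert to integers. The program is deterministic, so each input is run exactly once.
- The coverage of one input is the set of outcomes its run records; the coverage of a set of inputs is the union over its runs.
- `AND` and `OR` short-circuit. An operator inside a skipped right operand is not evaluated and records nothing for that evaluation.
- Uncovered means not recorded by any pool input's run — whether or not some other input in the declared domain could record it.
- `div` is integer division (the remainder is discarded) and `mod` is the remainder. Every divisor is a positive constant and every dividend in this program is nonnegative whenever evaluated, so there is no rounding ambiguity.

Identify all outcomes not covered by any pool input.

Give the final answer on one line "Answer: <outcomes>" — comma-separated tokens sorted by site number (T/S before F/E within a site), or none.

input #1 (t=7, x=1, z=2): covers B1=F, B3=F, B4=E, B5=F
input #2 (t=4, x=1, z=6): covers B1=F, B3=T, B4=E
input #3 (t=4, x=3, z=2): covers B1=F, B3=T, B4=S
input #4 (t=6, x=0, z=2): covers B1=F, B3=T, B4=S
input #5 (t=3, x=2, z=5): covers B1=F, B3=T, B4=S
input #6 (t=6, x=2, z=5): covers B1=F, B3=T, B4=S
input #7 (t=5, x=0, z=3): covers B1=F, B3=T, B4=S
input #8 (t=6, x=4, z=2): covers B1=F, B3=T, B4=S
input #9 (t=3, x=1, z=5): covers B1=F, B3=T, B4=E
input #10 (t=3, x=4, z=4): covers B1=F, B3=T, B4=S
union over the pool: B1=F, B3=T, B3=F, B4=S, B4=E, B5=F
uncovered (4 of 10): B1=T, B2=T, B2=F, B5=T

Answer: B1=T, B2=T, B2=F, B5=T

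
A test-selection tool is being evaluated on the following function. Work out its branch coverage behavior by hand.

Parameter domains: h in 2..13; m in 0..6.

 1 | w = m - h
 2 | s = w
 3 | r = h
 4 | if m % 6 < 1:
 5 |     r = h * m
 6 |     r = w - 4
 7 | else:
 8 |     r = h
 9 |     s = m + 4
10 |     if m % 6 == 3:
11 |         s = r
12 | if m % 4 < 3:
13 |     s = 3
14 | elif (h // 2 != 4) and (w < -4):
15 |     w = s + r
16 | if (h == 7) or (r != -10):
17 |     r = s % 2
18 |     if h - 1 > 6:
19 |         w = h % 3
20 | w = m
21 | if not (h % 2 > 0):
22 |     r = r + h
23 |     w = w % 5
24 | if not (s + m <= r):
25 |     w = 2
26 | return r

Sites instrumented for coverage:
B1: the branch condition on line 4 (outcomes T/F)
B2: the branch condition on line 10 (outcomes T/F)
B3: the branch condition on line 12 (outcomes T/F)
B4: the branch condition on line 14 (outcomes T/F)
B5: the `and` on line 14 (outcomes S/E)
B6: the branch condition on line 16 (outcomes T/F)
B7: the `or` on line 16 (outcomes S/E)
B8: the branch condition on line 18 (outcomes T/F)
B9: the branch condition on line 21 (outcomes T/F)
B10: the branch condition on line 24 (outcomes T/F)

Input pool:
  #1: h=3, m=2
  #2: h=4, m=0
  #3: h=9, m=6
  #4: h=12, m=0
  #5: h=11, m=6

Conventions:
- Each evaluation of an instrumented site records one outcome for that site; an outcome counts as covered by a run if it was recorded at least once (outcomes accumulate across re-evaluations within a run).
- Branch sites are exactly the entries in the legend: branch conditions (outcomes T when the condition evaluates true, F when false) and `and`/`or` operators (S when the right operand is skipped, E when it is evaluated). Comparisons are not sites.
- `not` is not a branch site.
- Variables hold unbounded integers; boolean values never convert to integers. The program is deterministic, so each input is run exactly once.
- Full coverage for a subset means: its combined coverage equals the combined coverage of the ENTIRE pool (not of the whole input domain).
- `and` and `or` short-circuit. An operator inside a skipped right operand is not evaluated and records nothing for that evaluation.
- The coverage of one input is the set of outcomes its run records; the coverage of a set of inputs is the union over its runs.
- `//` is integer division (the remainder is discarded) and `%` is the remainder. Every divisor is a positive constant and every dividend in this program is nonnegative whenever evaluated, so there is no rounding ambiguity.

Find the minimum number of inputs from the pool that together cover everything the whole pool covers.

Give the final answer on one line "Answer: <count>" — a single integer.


input #1 (h=3, m=2): events B1->F, B2->F, B3->T, B7->E, B6->T, B8->F, B9->F, B10->T; covers B1=F, B2=F, B3=T, B6=T, B7=E, B8=F, B9=F, B10=T
input #2 (h=4, m=0): events B1->T, B3->T, B7->E, B6->T, B8->F, B9->T, B10->F; covers B1=T, B3=T, B6=T, B7=E, B8=F, B9=T, B10=F
input #3 (h=9, m=6): events B1->T, B3->T, B7->E, B6->T, B8->T, B9->F, B10->T; covers B1=T, B3=T, B6=T, B7=E, B8=T, B9=F, B10=T
input #4 (h=12, m=0): events B1->T, B3->T, B7->E, B6->T, B8->T, B9->T, B10->F; covers B1=T, B3=T, B6=T, B7=E, B8=T, B9=T, B10=F
input #5 (h=11, m=6): events B1->T, B3->T, B7->E, B6->T, B8->T, B9->F, B10->T; covers B1=T, B3=T, B6=T, B7=E, B8=T, B9=F, B10=T
pool-wide coverage (12 outcomes): B1=T, B1=F, B2=F, B3=T, B6=T, B7=E, B8=T, B8=F, B9=T, B9=F, B10=T, B10=F
checked all size-1 subsets: none covers 12 outcomes (max 8/12)
the canonical winner is {1, 4}: size 2, full 12-outcome coverage, earliest index list among size-2 covers
Answer: 2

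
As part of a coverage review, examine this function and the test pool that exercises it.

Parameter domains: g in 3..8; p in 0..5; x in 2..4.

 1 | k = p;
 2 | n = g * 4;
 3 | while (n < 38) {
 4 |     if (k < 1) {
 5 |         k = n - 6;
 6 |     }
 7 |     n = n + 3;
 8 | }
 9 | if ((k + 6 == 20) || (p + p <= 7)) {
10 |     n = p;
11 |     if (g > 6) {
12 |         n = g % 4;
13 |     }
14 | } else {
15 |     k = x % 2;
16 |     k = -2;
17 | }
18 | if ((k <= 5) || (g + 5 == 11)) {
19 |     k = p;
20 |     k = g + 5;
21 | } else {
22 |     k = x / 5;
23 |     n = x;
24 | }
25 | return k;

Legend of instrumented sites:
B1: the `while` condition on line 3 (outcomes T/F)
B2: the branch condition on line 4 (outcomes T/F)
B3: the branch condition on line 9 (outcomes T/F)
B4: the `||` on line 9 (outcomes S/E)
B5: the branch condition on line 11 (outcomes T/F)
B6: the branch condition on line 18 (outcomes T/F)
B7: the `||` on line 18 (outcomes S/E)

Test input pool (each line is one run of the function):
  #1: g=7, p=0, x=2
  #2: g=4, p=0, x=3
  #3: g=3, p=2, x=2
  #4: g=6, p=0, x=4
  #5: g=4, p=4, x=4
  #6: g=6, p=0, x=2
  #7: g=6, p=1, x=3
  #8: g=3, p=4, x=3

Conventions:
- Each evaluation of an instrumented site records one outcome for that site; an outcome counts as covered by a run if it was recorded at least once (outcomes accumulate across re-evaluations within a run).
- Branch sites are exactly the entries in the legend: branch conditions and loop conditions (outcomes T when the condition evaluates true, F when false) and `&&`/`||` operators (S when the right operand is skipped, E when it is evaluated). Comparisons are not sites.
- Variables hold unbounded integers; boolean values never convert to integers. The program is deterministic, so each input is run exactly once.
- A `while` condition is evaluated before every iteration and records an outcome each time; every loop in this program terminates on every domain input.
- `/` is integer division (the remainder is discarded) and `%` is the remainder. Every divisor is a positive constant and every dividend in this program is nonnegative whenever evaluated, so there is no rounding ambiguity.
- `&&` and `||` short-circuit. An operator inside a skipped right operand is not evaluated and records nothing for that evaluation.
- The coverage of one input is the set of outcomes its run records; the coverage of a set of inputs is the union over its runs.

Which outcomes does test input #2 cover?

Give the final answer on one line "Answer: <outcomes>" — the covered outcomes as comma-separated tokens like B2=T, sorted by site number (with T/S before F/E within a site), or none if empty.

Tracing the run of input #2 (g=4, p=0, x=3):
  B1->T, B2->T, B1->T, B2->F, B1->T, B2->F, B1->T, B2->F, B1->T, B2->F
  B1->T, B2->F, B1->T, B2->F, B1->T, B2->F, B1->F, B4->E, B3->T, B5->F
  B7->E, B6->F
deduplicating events, the covered set is: B1=T, B1=F, B2=T, B2=F, B3=T, B4=E, B5=F, B6=F, B7=E

Answer: B1=T, B1=F, B2=T, B2=F, B3=T, B4=E, B5=F, B6=F, B7=E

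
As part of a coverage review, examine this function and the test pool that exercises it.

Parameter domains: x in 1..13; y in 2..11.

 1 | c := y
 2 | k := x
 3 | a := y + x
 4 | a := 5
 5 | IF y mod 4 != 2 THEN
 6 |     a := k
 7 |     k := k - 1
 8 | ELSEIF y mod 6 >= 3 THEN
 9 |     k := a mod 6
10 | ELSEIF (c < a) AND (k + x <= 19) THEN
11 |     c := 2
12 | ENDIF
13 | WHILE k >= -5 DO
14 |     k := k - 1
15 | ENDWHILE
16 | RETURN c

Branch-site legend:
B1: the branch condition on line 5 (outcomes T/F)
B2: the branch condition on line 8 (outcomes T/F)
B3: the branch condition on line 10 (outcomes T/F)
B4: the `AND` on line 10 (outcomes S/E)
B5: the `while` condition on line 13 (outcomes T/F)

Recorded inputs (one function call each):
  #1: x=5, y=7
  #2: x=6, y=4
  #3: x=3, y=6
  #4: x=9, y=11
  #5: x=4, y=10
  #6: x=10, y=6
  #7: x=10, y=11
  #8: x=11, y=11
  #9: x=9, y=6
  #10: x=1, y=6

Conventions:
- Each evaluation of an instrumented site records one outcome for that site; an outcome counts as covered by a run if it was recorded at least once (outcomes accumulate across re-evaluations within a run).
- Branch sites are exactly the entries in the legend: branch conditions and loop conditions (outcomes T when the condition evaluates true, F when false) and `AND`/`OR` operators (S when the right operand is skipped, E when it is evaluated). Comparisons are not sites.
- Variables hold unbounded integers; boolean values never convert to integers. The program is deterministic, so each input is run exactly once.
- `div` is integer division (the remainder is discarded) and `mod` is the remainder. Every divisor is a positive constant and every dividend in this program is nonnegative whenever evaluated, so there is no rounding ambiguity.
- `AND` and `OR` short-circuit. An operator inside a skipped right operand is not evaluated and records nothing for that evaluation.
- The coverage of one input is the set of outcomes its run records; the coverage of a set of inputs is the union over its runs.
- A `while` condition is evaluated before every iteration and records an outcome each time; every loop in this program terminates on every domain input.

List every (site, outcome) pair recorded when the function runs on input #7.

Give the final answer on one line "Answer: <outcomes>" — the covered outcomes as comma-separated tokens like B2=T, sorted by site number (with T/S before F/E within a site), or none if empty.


Tracing the run of input #7 (x=10, y=11):
  B1->T, B5->T, B5->T, B5->T, B5->T, B5->T, B5->T, B5->T, B5->T, B5->T
  B5->T, B5->T, B5->T, B5->T, B5->T, B5->T, B5->F
deduplicating events, the covered set is: B1=T, B5=T, B5=F
Answer: B1=T, B5=T, B5=F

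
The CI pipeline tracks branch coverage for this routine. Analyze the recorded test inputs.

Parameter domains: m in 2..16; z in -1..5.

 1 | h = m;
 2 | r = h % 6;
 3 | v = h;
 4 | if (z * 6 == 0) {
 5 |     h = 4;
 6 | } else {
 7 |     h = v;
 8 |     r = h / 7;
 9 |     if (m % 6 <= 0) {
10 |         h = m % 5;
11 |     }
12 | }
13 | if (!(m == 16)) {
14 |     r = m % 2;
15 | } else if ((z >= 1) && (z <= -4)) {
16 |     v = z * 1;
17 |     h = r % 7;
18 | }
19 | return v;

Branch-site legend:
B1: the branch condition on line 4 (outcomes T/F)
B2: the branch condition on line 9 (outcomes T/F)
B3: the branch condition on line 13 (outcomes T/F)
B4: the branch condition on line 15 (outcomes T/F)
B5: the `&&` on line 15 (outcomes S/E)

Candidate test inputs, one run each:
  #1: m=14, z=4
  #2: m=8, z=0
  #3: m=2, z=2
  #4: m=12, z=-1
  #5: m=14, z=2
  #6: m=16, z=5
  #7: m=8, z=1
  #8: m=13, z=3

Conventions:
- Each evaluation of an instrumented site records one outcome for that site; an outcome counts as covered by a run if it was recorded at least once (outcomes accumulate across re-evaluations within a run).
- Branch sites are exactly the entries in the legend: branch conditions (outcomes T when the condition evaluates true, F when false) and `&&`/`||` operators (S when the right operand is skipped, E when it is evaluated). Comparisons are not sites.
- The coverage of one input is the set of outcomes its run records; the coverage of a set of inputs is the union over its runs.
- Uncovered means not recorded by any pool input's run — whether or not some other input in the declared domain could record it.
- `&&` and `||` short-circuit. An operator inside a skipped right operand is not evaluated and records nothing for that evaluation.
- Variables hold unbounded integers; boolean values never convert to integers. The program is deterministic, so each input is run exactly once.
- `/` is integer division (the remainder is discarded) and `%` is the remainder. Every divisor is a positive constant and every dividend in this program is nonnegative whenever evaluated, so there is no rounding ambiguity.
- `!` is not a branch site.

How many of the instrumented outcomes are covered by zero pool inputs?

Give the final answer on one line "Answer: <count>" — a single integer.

test 1 (m=14, z=4) hits B1=F, B2=F, B3=T
test 2 (m=8, z=0) hits B1=T, B3=T
test 3 (m=2, z=2) hits B1=F, B2=F, B3=T
test 4 (m=12, z=-1) hits B1=F, B2=T, B3=T
test 5 (m=14, z=2) hits B1=F, B2=F, B3=T
test 6 (m=16, z=5) hits B1=F, B2=F, B3=F, B4=F, B5=E
test 7 (m=8, z=1) hits B1=F, B2=F, B3=T
test 8 (m=13, z=3) hits B1=F, B2=F, B3=T
union over the pool: B1=T, B1=F, B2=T, B2=F, B3=T, B3=F, B4=F, B5=E
uncovered (2 of 10): B4=T, B5=S

Answer: 2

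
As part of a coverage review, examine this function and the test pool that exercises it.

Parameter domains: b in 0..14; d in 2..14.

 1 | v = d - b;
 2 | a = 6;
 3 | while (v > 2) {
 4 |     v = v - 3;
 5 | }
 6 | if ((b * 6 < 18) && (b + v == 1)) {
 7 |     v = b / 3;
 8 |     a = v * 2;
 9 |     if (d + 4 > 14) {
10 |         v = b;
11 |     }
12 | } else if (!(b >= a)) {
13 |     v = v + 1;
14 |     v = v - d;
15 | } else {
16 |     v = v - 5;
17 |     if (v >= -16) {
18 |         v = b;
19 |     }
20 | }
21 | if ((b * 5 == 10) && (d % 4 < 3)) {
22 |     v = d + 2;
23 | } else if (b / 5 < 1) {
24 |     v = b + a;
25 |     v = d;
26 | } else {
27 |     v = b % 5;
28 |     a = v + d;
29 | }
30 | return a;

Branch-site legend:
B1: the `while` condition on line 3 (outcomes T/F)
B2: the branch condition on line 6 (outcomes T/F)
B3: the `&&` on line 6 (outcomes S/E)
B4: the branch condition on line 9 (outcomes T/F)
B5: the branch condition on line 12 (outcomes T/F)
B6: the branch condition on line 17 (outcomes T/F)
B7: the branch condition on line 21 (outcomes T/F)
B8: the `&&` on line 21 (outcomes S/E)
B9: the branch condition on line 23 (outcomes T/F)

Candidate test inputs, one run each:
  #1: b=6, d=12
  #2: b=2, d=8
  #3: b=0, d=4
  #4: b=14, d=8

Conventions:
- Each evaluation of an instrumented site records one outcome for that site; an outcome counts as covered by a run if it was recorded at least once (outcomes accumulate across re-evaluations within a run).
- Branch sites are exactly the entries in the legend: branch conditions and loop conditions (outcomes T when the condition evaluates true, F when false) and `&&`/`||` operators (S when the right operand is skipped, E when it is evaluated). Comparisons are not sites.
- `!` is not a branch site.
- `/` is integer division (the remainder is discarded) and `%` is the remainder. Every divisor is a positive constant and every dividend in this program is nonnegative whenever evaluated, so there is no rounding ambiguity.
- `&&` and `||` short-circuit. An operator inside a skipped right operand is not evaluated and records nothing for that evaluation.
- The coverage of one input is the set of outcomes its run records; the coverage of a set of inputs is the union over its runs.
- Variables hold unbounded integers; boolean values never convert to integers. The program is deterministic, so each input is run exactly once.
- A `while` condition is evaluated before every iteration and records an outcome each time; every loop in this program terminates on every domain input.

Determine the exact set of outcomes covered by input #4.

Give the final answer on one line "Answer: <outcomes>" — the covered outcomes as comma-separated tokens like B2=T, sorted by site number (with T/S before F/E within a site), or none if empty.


Simulating input #4 (b=14, d=8) step by step:
  B1->F, B3->S, B2->F, B5->F, B6->T, B8->S, B7->F, B9->F
distinct outcomes covered: B1=F, B2=F, B3=S, B5=F, B6=T, B7=F, B8=S, B9=F
Answer: B1=F, B2=F, B3=S, B5=F, B6=T, B7=F, B8=S, B9=F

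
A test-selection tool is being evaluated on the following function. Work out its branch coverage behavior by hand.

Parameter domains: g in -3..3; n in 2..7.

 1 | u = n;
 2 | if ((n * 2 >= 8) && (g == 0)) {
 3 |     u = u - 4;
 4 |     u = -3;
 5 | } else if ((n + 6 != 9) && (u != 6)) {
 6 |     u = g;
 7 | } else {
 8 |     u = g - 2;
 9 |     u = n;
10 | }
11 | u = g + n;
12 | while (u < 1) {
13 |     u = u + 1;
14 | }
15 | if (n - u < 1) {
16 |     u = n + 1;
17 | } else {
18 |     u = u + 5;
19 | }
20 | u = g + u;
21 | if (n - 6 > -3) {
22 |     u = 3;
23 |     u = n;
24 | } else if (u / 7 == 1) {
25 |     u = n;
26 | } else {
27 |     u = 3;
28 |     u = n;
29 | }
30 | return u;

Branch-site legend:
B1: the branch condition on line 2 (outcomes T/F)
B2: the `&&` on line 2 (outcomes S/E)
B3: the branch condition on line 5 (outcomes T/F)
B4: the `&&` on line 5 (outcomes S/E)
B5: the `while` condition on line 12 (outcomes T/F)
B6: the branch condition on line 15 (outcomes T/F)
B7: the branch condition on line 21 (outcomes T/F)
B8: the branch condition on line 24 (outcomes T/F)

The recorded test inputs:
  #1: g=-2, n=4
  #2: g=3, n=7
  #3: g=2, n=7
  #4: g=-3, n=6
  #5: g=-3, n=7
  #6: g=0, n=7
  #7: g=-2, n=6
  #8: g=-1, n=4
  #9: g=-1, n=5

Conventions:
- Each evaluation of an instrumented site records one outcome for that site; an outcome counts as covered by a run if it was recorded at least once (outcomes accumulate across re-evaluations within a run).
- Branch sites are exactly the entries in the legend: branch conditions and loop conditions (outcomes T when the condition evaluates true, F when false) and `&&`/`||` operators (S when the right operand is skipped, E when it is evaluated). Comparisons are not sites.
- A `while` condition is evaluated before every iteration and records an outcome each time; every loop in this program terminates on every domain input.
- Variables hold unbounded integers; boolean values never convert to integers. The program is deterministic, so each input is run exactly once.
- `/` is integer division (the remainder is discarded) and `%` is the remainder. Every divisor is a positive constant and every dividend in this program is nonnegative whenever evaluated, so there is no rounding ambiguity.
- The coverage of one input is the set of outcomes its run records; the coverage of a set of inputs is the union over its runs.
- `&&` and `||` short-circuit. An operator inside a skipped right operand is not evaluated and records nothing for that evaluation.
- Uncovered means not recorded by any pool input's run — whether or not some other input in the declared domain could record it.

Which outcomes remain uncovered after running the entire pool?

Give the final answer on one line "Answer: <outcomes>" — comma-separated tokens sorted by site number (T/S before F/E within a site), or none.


test 1 (g=-2, n=4) fires B2->E, B1->F, B4->E, B3->T, B5->F, B6->F, B7->T; hits B1=F, B2=E, B3=T, B4=E, B5=F, B6=F, B7=T
test 2 (g=3, n=7) fires B2->E, B1->F, B4->E, B3->T, B5->F, B6->T, B7->T; hits B1=F, B2=E, B3=T, B4=E, B5=F, B6=T, B7=T
test 3 (g=2, n=7) fires B2->E, B1->F, B4->E, B3->T, B5->F, B6->T, B7->T; hits B1=F, B2=E, B3=T, B4=E, B5=F, B6=T, B7=T
test 4 (g=-3, n=6) fires B2->E, B1->F, B4->E, B3->F, B5->F, B6->F, B7->T; hits B1=F, B2=E, B3=F, B4=E, B5=F, B6=F, B7=T
test 5 (g=-3, n=7) fires B2->E, B1->F, B4->E, B3->T, B5->F, B6->F, B7->T; hits B1=F, B2=E, B3=T, B4=E, B5=F, B6=F, B7=T
test 6 (g=0, n=7) fires B2->E, B1->T, B5->F, B6->T, B7->T; hits B1=T, B2=E, B5=F, B6=T, B7=T
test 7 (g=-2, n=6) fires B2->E, B1->F, B4->E, B3->F, B5->F, B6->F, B7->T; hits B1=F, B2=E, B3=F, B4=E, B5=F, B6=F, B7=T
test 8 (g=-1, n=4) fires B2->E, B1->F, B4->E, B3->T, B5->F, B6->F, B7->T; hits B1=F, B2=E, B3=T, B4=E, B5=F, B6=F, B7=T
test 9 (g=-1, n=5) fires B2->E, B1->F, B4->E, B3->T, B5->F, B6->F, B7->T; hits B1=F, B2=E, B3=T, B4=E, B5=F, B6=F, B7=T
union over the pool: B1=T, B1=F, B2=E, B3=T, B3=F, B4=E, B5=F, B6=T, B6=F, B7=T
uncovered (6 of 16): B2=S, B4=S, B5=T, B7=F, B8=T, B8=F
Answer: B2=S, B4=S, B5=T, B7=F, B8=T, B8=F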